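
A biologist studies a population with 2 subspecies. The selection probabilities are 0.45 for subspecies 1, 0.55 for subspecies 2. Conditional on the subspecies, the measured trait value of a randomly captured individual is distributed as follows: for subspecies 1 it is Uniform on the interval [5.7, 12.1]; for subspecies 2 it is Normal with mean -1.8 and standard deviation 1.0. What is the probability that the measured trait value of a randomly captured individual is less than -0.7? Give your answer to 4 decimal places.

0.4754

Conditional on each subspecies, P(X < -0.7): 1: 0; 2: 0.864334.
By total probability, P(X < -0.7) = 0.45·0 + 0.55·0.864334 = 0.475384.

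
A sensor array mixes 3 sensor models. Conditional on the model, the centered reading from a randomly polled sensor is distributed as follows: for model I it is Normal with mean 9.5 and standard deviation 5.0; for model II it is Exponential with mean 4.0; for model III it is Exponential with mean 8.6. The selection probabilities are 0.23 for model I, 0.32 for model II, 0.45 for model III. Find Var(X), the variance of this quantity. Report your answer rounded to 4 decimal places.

Per component, I: μ=9.5, E[X²]=115.25; II: μ=4, E[X²]=32; III: μ=8.6, E[X²]=147.92.
E[X] = 0.23·9.5 + 0.32·4 + 0.45·8.6 = 7.335.
E[X²] = 0.23·115.25 + 0.32·32 + 0.45·147.92 = 103.311.
Var(X) = E[X²] − (E[X])² = 103.311 − 53.8022 = 49.5093.

49.5093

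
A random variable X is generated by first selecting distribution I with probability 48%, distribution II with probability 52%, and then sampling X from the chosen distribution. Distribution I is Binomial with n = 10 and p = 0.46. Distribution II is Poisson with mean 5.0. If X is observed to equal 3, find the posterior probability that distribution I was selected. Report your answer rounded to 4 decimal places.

Likelihoods P(X=3 | ·): I: 0.156391; II: 0.140374.
Posterior ∝ prior × likelihood. Numerator for I: 0.48·0.156391 = 0.0750676.
Normalizing constant: 0.48·0.156391 + 0.52·0.140374 = 0.148062.
P(I | observation) = 0.0750676 / 0.148062 = 0.507001.

0.5070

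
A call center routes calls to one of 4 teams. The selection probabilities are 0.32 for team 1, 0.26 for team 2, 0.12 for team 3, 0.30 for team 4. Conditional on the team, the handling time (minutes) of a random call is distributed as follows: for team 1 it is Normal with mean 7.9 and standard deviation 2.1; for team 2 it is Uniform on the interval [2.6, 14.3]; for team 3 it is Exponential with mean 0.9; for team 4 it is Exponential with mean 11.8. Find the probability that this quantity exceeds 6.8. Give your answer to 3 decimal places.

0.559

Conditional on each team, P(X > 6.8): 1: 0.699794; 2: 0.641026; 3: 0.000523195; 4: 0.56199.
By total probability, P(X > 6.8) = 0.32·0.699794 + 0.26·0.641026 + 0.12·0.000523195 + 0.3·0.56199 = 0.559261.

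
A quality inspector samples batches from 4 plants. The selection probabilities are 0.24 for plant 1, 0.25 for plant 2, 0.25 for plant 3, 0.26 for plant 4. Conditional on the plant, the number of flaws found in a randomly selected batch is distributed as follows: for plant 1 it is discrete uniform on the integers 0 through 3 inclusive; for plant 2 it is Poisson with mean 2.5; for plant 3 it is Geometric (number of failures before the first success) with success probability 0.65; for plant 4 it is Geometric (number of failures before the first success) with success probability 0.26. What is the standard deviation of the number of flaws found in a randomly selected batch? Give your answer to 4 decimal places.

2.1912

Per component, 1: μ=1.5, E[X²]=3.5; 2: μ=2.5, E[X²]=8.75; 3: μ=0.538462, E[X²]=1.11834; 4: μ=2.84615, E[X²]=19.0473.
E[X] = 0.24·1.5 + 0.25·2.5 + 0.25·0.538462 + 0.26·2.84615 = 1.85962.
E[X²] = 0.24·3.5 + 0.25·8.75 + 0.25·1.11834 + 0.26·19.0473 = 8.25939.
Var(X) = E[X²] − (E[X])² = 8.25939 − 3.45817 = 4.80122.
SD(X) = √4.80122 = 2.19117.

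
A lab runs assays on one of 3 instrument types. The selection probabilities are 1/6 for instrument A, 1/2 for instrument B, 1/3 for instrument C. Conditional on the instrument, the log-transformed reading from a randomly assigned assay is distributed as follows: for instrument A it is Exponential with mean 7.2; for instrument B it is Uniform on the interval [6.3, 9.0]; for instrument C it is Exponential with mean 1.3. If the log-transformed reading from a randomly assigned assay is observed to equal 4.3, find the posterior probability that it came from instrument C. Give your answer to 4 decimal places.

Likelihoods f(4.3 | ·): A: 0.0764359; B: 0; C: 0.0281543.
Posterior ∝ prior × likelihood. Numerator for C: 0.333333·0.0281543 = 0.00938475.
Normalizing constant: 0.166667·0.0764359 + 0.5·0 + 0.333333·0.0281543 = 0.0221241.
P(C | observation) = 0.00938475 / 0.0221241 = 0.424188.

0.4242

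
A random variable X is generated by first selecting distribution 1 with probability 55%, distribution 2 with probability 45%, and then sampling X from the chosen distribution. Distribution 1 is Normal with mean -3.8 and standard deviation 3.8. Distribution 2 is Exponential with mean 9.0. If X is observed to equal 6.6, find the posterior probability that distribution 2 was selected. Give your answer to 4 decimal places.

Likelihoods f(6.6 | ·): 1: 0.002481; 2: 0.0533673.
Posterior ∝ prior × likelihood. Numerator for 2: 0.45·0.0533673 = 0.0240153.
Normalizing constant: 0.55·0.002481 + 0.45·0.0533673 = 0.0253798.
P(2 | observation) = 0.0240153 / 0.0253798 = 0.946235.

0.9462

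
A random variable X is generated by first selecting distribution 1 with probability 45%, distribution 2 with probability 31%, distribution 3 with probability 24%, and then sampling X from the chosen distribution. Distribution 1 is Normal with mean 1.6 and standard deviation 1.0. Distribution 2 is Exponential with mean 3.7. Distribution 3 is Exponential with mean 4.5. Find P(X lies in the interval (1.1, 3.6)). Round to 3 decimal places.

Conditional on each component, P(1.1 < X < 3.6): 1: 0.668712; 2: 0.364865; 3: 0.333811.
By total probability, P(1.1 < X < 3.6) = 0.45·0.668712 + 0.31·0.364865 + 0.24·0.333811 = 0.494143.

0.494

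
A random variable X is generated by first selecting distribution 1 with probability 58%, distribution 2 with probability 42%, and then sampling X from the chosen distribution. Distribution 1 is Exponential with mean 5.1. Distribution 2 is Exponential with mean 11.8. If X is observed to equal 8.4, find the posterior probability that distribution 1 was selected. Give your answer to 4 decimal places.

Likelihoods f(8.4 | ·): 1: 0.0377678; 2: 0.0415872.
Posterior ∝ prior × likelihood. Numerator for 1: 0.58·0.0377678 = 0.0219053.
Normalizing constant: 0.58·0.0377678 + 0.42·0.0415872 = 0.0393719.
P(1 | observation) = 0.0219053 / 0.0393719 = 0.556369.

0.5564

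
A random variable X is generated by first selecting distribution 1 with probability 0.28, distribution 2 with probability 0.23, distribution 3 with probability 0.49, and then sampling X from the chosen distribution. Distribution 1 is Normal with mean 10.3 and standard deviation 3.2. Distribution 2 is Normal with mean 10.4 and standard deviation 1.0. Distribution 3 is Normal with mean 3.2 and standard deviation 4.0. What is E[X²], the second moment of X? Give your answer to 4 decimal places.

For each component E[X²] = Var + (mean)², giving 1: 116.33; 2: 109.16; 3: 26.24.
Overall E[X²] = 0.28·116.33 + 0.23·109.16 + 0.49·26.24 = 70.5368.

70.5368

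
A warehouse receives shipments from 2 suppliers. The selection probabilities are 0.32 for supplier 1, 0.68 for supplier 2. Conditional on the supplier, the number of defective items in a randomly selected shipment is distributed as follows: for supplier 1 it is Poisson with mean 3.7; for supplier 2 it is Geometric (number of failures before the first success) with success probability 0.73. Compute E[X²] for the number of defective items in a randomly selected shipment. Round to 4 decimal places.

6.0024

For each component E[X²] = Var + (mean)², giving 1: 17.39; 2: 0.64346.
Overall E[X²] = 0.32·17.39 + 0.68·0.64346 = 6.00235.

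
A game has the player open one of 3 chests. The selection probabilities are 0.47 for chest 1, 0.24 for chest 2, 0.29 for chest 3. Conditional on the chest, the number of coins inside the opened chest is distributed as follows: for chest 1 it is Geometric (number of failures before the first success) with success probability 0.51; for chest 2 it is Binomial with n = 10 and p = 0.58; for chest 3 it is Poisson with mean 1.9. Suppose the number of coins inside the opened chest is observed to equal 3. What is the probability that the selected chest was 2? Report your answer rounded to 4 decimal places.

0.1428

Likelihoods P(X=3 | ·): 1: 0.060001; 2: 0.0539772; 3: 0.170982.
Posterior ∝ prior × likelihood. Numerator for 2: 0.24·0.0539772 = 0.0129545.
Normalizing constant: 0.47·0.060001 + 0.24·0.0539772 + 0.29·0.170982 = 0.0907397.
P(2 | observation) = 0.0129545 / 0.0907397 = 0.142766.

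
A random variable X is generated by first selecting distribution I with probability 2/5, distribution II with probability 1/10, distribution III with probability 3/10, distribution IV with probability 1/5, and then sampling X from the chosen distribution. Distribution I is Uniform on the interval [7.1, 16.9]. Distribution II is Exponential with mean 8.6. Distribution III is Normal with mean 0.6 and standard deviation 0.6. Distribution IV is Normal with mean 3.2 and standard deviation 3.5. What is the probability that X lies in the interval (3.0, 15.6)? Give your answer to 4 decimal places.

Conditional on each component, P(3.0 < X < 15.6): I: 0.867347; II: 0.5425; III: 3.16712e-05; IV: 0.522586.
By total probability, P(3.0 < X < 15.6) = 0.4·0.867347 + 0.1·0.5425 + 0.3·3.16712e-05 + 0.2·0.522586 = 0.505716.

0.5057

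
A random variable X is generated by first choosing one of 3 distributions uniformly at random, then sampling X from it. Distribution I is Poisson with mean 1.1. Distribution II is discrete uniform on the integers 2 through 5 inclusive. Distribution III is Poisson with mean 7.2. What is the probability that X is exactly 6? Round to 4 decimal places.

Conditional on each component, P(X = 6): I: 0.00081903; II: 0; III: 0.144458.
By total probability, P(X = 6) = 0.333333·0.00081903 + 0.333333·0 + 0.333333·0.144458 = 0.0484257.

0.0484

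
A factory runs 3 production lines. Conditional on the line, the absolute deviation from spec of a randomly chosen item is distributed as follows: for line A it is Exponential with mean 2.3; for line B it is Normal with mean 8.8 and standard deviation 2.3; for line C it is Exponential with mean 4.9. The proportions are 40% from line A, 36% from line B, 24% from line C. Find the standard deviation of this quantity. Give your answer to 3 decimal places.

4.223

Per component, A: μ=2.3, E[X²]=10.58; B: μ=8.8, E[X²]=82.73; C: μ=4.9, E[X²]=48.02.
E[X] = 0.4·2.3 + 0.36·8.8 + 0.24·4.9 = 5.264.
E[X²] = 0.4·10.58 + 0.36·82.73 + 0.24·48.02 = 45.5396.
Var(X) = E[X²] − (E[X])² = 45.5396 − 27.7097 = 17.8299.
SD(X) = √17.8299 = 4.22255.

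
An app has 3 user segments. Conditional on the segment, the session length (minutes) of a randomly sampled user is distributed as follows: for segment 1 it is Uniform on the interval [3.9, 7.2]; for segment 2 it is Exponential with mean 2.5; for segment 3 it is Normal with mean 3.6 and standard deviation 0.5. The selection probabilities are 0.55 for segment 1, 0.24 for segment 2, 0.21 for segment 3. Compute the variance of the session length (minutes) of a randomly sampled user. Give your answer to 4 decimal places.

Per component, 1: μ=5.55, E[X²]=31.71; 2: μ=2.5, E[X²]=12.5; 3: μ=3.6, E[X²]=13.21.
E[X] = 0.55·5.55 + 0.24·2.5 + 0.21·3.6 = 4.4085.
E[X²] = 0.55·31.71 + 0.24·12.5 + 0.21·13.21 = 23.2146.
Var(X) = E[X²] − (E[X])² = 23.2146 − 19.4349 = 3.77973.

3.7797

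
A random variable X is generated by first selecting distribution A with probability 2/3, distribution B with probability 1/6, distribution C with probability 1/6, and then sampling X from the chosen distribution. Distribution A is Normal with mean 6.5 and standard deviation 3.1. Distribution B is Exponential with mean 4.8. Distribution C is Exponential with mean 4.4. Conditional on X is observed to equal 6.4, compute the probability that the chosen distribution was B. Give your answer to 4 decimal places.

Likelihoods f(6.4 | ·): A: 0.128624; B: 0.0549161; C: 0.0530697.
Posterior ∝ prior × likelihood. Numerator for B: 0.166667·0.0549161 = 0.00915268.
Normalizing constant: 0.666667·0.128624 + 0.166667·0.0549161 + 0.166667·0.0530697 = 0.103747.
P(B | observation) = 0.00915268 / 0.103747 = 0.0882211.

0.0882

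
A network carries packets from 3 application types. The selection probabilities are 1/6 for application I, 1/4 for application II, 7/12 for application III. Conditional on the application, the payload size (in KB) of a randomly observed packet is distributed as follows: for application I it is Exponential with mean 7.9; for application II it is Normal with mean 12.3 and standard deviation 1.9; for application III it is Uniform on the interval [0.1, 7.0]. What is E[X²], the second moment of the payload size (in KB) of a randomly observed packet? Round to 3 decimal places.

69.194

For each component E[X²] = Var + (mean)², giving I: 124.82; II: 154.9; III: 16.57.
Overall E[X²] = 0.166667·124.82 + 0.25·154.9 + 0.583333·16.57 = 69.1942.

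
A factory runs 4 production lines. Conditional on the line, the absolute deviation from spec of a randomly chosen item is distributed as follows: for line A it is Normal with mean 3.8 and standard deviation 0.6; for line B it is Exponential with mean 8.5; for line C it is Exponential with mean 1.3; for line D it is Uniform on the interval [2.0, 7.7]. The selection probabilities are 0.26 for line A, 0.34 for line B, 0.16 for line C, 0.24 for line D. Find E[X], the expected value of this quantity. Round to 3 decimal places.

Component means — A: 3.8; B: 8.5; C: 1.3; D: 4.85.
E[X] = 0.26·3.8 + 0.34·8.5 + 0.16·1.3 + 0.24·4.85 = 5.25.

5.250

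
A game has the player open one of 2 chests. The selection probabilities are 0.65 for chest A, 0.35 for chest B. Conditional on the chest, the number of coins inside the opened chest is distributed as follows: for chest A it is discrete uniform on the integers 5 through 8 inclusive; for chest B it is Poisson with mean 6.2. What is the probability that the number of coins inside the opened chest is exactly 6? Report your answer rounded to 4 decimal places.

0.2185

Conditional on each chest, P(X = 6): A: 0.25; B: 0.1601.
By total probability, P(X = 6) = 0.65·0.25 + 0.35·0.1601 = 0.218535.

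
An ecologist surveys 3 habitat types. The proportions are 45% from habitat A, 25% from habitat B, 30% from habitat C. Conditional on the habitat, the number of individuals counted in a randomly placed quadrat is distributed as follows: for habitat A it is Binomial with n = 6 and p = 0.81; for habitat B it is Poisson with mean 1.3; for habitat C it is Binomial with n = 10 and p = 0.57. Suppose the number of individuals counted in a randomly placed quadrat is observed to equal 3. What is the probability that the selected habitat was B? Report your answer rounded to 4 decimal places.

0.3288

Likelihoods P(X=3 | ·): A: 0.0729031; B: 0.0997921; C: 0.0604067.
Posterior ∝ prior × likelihood. Numerator for B: 0.25·0.0997921 = 0.024948.
Normalizing constant: 0.45·0.0729031 + 0.25·0.0997921 + 0.3·0.0604067 = 0.0758764.
P(B | observation) = 0.024948 / 0.0758764 = 0.328798.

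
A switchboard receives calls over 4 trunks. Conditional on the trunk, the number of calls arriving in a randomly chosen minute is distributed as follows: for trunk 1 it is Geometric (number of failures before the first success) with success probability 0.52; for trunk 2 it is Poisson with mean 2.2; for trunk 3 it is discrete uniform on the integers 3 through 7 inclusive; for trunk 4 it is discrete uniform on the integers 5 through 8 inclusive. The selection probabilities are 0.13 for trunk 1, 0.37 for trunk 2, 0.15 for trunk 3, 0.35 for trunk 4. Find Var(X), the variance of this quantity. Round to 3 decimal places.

6.548

Per component, 1: μ=0.923077, E[X²]=2.62722; 2: μ=2.2, E[X²]=7.04; 3: μ=5, E[X²]=27; 4: μ=6.5, E[X²]=43.5.
E[X] = 0.13·0.923077 + 0.37·2.2 + 0.15·5 + 0.35·6.5 = 3.959.
E[X²] = 0.13·2.62722 + 0.37·7.04 + 0.15·27 + 0.35·43.5 = 22.2213.
Var(X) = E[X²] − (E[X])² = 22.2213 − 15.6737 = 6.54766.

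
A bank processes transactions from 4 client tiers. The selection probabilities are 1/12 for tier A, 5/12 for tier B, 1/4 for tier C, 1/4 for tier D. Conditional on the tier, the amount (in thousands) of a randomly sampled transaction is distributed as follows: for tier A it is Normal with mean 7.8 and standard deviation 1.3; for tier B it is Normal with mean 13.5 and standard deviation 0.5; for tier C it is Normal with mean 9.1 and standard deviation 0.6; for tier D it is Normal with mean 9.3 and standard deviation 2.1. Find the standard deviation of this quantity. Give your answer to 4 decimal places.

Per component, A: μ=7.8, E[X²]=62.53; B: μ=13.5, E[X²]=182.5; C: μ=9.1, E[X²]=83.17; D: μ=9.3, E[X²]=90.9.
E[X] = 0.0833333·7.8 + 0.416667·13.5 + 0.25·9.1 + 0.25·9.3 = 10.875.
E[X²] = 0.0833333·62.53 + 0.416667·182.5 + 0.25·83.17 + 0.25·90.9 = 124.77.
Var(X) = E[X²] − (E[X])² = 124.77 − 118.266 = 6.50437.
SD(X) = √6.50437 = 2.55037.

2.5504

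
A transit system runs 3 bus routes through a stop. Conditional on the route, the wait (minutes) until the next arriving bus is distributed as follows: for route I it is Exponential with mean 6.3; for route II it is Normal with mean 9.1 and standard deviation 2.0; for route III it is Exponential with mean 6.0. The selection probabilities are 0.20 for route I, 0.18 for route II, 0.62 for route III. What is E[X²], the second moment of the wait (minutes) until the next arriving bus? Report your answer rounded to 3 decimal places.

For each component E[X²] = Var + (mean)², giving I: 79.38; II: 86.81; III: 72.
Overall E[X²] = 0.2·79.38 + 0.18·86.81 + 0.62·72 = 76.1418.

76.142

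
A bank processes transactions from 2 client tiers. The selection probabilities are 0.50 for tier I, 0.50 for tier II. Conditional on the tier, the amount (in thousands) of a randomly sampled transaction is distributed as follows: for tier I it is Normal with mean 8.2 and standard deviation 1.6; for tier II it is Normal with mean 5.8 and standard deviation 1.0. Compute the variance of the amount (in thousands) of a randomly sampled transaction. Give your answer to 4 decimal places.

3.2200

Per component, I: μ=8.2, E[X²]=69.8; II: μ=5.8, E[X²]=34.64.
E[X] = 0.5·8.2 + 0.5·5.8 = 7.
E[X²] = 0.5·69.8 + 0.5·34.64 = 52.22.
Var(X) = E[X²] − (E[X])² = 52.22 − 49 = 3.22.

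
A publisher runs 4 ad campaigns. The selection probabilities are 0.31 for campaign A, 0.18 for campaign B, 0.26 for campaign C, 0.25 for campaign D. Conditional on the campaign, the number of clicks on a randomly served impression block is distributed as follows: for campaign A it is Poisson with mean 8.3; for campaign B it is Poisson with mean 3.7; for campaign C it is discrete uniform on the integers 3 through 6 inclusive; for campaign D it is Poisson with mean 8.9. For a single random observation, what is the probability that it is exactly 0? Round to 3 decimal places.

0.005

Conditional on each campaign, P(X = 0): A: 0.000248517; B: 0.0247235; C: 0; D: 0.000136389.
By total probability, P(X = 0) = 0.31·0.000248517 + 0.18·0.0247235 + 0.26·0 + 0.25·0.000136389 = 0.00456137.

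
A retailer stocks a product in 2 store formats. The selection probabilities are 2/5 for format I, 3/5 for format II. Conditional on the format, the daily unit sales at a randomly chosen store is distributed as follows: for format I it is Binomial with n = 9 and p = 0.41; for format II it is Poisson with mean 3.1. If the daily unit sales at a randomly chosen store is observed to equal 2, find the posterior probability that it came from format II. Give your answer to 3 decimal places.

0.683

Likelihoods P(X=2 | ·): I: 0.150603; II: 0.216461.
Posterior ∝ prior × likelihood. Numerator for II: 0.6·0.216461 = 0.129877.
Normalizing constant: 0.4·0.150603 + 0.6·0.216461 = 0.190118.
P(II | observation) = 0.129877 / 0.190118 = 0.683138.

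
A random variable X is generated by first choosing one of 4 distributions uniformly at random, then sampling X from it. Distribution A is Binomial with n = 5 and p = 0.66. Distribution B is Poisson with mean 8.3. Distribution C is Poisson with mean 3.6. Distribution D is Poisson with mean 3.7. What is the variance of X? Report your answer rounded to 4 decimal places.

8.4624

Per component, A: μ=3.3, E[X²]=12.012; B: μ=8.3, E[X²]=77.19; C: μ=3.6, E[X²]=16.56; D: μ=3.7, E[X²]=17.39.
E[X] = 0.25·3.3 + 0.25·8.3 + 0.25·3.6 + 0.25·3.7 = 4.725.
E[X²] = 0.25·12.012 + 0.25·77.19 + 0.25·16.56 + 0.25·17.39 = 30.788.
Var(X) = E[X²] − (E[X])² = 30.788 − 22.3256 = 8.46237.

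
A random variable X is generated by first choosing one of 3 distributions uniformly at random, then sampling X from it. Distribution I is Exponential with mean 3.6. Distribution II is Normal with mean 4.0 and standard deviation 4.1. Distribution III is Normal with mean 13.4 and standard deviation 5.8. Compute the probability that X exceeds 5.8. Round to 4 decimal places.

Conditional on each component, P(X > 5.8): I: 0.199666; II: 0.330322; III: 0.90496.
By total probability, P(X > 5.8) = 0.333333·0.199666 + 0.333333·0.330322 + 0.333333·0.90496 = 0.478316.

0.4783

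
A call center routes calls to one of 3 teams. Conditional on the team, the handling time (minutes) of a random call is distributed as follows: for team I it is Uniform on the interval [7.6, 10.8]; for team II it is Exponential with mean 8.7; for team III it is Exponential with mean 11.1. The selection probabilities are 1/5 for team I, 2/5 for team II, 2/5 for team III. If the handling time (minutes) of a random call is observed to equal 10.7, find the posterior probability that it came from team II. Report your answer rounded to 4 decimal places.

Likelihoods f(10.7 | ·): I: 0.3125; II: 0.0336007; III: 0.0343584.
Posterior ∝ prior × likelihood. Numerator for II: 0.4·0.0336007 = 0.0134403.
Normalizing constant: 0.2·0.3125 + 0.4·0.0336007 + 0.4·0.0343584 = 0.0896836.
P(II | observation) = 0.0134403 / 0.0896836 = 0.149863.

0.1499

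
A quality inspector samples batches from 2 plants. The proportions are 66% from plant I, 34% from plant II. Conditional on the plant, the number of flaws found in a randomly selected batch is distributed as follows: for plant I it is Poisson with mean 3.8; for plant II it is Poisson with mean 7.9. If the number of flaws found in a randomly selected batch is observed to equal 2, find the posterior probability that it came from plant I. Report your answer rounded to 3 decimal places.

0.964

Likelihoods P(X=2 | ·): I: 0.161517; II: 0.0115691.
Posterior ∝ prior × likelihood. Numerator for I: 0.66·0.161517 = 0.106601.
Normalizing constant: 0.66·0.161517 + 0.34·0.0115691 = 0.110535.
P(I | observation) = 0.106601 / 0.110535 = 0.964414.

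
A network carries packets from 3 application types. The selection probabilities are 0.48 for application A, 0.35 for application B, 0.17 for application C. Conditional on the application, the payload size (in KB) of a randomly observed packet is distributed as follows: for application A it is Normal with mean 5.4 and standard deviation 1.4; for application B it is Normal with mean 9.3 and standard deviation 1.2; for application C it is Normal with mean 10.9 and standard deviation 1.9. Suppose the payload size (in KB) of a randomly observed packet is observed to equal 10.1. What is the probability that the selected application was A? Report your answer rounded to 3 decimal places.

0.004

Likelihoods f(10.1 | ·): A: 0.00101729; B: 0.266207; C: 0.192158.
Posterior ∝ prior × likelihood. Numerator for A: 0.48·0.00101729 = 0.000488298.
Normalizing constant: 0.48·0.00101729 + 0.35·0.266207 + 0.17·0.192158 = 0.126328.
P(A | observation) = 0.000488298 / 0.126328 = 0.00386533.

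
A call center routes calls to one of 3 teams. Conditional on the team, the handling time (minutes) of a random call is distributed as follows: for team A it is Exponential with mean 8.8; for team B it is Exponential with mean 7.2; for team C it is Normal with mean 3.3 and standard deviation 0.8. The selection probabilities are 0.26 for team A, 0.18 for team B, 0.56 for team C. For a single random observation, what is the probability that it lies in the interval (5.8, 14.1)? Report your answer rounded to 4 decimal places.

Conditional on each team, P(5.8 < X < 14.1): A: 0.315883; B: 0.305746; C: 0.000889025.
By total probability, P(5.8 < X < 14.1) = 0.26·0.315883 + 0.18·0.305746 + 0.56·0.000889025 = 0.137662.

0.1377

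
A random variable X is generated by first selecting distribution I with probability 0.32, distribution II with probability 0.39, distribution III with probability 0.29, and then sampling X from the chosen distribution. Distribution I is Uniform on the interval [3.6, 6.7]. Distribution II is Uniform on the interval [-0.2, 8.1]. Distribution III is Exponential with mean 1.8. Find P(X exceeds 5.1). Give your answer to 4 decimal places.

0.3232

Conditional on each component, P(X > 5.1): I: 0.516129; II: 0.361446; III: 0.0588165.
By total probability, P(X > 5.1) = 0.32·0.516129 + 0.39·0.361446 + 0.29·0.0588165 = 0.323182.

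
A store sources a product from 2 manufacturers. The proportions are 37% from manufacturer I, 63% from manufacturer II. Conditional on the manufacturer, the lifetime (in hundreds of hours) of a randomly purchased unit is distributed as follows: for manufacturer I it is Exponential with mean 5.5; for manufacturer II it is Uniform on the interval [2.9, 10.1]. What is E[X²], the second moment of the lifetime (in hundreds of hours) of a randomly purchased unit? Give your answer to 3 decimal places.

For each component E[X²] = Var + (mean)², giving I: 60.5; II: 46.57.
Overall E[X²] = 0.37·60.5 + 0.63·46.57 = 51.7241.

51.724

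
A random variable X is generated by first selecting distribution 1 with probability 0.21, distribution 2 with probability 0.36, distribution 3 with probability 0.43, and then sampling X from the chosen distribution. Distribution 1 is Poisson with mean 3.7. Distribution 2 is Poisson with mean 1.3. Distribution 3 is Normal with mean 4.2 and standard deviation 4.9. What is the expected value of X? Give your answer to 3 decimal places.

3.051

Component means — 1: 3.7; 2: 1.3; 3: 4.2.
E[X] = 0.21·3.7 + 0.36·1.3 + 0.43·4.2 = 3.051.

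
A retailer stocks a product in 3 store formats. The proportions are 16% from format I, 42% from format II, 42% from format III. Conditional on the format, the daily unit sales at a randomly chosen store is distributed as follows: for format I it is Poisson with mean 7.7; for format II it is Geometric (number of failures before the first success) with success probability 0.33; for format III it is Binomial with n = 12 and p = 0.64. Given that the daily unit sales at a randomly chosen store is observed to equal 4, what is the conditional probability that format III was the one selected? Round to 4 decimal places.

0.2034

Likelihoods P(X=4 | ·): I: 0.0663261; II: 0.0664987; III: 0.0234285.
Posterior ∝ prior × likelihood. Numerator for III: 0.42·0.0234285 = 0.00983998.
Normalizing constant: 0.16·0.0663261 + 0.42·0.0664987 + 0.42·0.0234285 = 0.0483816.
P(III | observation) = 0.00983998 / 0.0483816 = 0.203383.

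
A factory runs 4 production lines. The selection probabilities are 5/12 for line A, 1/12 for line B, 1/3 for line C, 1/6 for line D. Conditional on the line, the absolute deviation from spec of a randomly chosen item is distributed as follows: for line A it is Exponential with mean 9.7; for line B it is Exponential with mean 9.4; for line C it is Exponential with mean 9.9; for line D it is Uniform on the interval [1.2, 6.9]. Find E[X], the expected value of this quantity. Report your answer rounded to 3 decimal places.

Component means — A: 9.7; B: 9.4; C: 9.9; D: 4.05.
E[X] = 0.416667·9.7 + 0.0833333·9.4 + 0.333333·9.9 + 0.166667·4.05 = 8.8.

8.800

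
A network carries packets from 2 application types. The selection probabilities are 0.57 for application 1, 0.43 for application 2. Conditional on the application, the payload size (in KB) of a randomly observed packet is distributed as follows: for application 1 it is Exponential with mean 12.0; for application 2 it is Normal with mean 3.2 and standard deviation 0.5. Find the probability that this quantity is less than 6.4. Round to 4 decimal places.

0.6656

Conditional on each application, P(X < 6.4): 1: 0.413354; 2: 1.
By total probability, P(X < 6.4) = 0.57·0.413354 + 0.43·1 = 0.665612.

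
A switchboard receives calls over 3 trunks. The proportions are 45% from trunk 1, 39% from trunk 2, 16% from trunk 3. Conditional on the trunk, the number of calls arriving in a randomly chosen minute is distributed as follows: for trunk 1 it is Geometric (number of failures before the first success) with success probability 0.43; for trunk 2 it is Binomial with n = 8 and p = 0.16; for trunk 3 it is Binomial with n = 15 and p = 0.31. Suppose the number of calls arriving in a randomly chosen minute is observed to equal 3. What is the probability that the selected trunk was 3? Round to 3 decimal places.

Likelihoods P(X=3 | ·): 1: 0.079633; 2: 0.0959278; 3: 0.157865.
Posterior ∝ prior × likelihood. Numerator for 3: 0.16·0.157865 = 0.0252584.
Normalizing constant: 0.45·0.079633 + 0.39·0.0959278 + 0.16·0.157865 = 0.0985051.
P(3 | observation) = 0.0252584 / 0.0985051 = 0.256417.

0.256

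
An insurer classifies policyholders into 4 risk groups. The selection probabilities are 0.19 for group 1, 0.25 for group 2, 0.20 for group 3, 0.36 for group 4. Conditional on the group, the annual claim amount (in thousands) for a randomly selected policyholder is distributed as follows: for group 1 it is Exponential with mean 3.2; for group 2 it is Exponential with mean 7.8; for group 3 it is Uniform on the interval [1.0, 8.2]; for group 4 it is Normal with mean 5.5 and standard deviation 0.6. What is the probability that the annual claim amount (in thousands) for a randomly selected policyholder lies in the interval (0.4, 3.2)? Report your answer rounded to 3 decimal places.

Conditional on each group, P(0.4 < X < 3.2): 1: 0.514617; 2: 0.286531; 3: 0.305556; 4: 6.32092e-05.
By total probability, P(0.4 < X < 3.2) = 0.19·0.514617 + 0.25·0.286531 + 0.2·0.305556 + 0.36·6.32092e-05 = 0.230544.

0.231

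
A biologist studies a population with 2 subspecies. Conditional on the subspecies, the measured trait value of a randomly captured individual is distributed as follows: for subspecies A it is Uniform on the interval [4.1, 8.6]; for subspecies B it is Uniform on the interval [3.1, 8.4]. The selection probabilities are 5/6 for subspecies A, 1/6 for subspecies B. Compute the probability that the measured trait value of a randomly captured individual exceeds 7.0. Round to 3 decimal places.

Conditional on each subspecies, P(X > 7.0): A: 0.355556; B: 0.264151.
By total probability, P(X > 7.0) = 0.833333·0.355556 + 0.166667·0.264151 = 0.340321.

0.340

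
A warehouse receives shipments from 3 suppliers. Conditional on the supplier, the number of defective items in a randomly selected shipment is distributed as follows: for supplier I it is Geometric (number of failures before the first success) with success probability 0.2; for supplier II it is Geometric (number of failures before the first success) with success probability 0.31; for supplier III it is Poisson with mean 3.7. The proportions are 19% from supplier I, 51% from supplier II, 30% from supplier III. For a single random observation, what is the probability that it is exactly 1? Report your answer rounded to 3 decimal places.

0.167

Conditional on each supplier, P(X = 1): I: 0.16; II: 0.2139; III: 0.091477.
By total probability, P(X = 1) = 0.19·0.16 + 0.51·0.2139 + 0.3·0.091477 = 0.166932.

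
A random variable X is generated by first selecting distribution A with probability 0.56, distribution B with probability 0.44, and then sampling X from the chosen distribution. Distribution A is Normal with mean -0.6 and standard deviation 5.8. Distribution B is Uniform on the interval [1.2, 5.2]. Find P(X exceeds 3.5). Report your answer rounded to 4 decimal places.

0.3213

Conditional on each component, P(X > 3.5): A: 0.239815; B: 0.425.
By total probability, P(X > 3.5) = 0.56·0.239815 + 0.44·0.425 = 0.321297.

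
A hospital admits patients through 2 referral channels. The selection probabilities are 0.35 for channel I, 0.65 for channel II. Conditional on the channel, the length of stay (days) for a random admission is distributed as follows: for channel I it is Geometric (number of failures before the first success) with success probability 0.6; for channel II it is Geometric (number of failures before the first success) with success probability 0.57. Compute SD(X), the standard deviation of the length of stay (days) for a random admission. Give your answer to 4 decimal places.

Per component, I: μ=0.666667, E[X²]=1.55556; II: μ=0.754386, E[X²]=1.89258.
E[X] = 0.35·0.666667 + 0.65·0.754386 = 0.723684.
E[X²] = 0.35·1.55556 + 0.65·1.89258 = 1.77462.
Var(X) = E[X²] − (E[X])² = 1.77462 − 0.523719 = 1.2509.
SD(X) = √1.2509 = 1.11844.

1.1184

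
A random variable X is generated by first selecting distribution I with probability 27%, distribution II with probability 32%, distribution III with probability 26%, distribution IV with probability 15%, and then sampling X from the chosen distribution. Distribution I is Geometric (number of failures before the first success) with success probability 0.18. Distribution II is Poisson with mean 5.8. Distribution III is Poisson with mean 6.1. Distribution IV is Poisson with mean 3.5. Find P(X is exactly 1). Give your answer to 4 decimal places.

Conditional on each component, P(X = 1): I: 0.1476; II: 0.0175598; III: 0.0136815; IV: 0.105691.
By total probability, P(X = 1) = 0.27·0.1476 + 0.32·0.0175598 + 0.26·0.0136815 + 0.15·0.105691 = 0.064882.

0.0649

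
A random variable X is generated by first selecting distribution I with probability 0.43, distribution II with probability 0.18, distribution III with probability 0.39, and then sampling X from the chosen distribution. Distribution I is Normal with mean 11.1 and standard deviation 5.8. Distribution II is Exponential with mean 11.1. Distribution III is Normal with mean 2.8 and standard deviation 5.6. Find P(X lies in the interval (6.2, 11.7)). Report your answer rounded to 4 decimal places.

Conditional on each component, P(6.2 < X < 11.7): I: 0.342093; II: 0.223511; III: 0.21588.
By total probability, P(6.2 < X < 11.7) = 0.43·0.342093 + 0.18·0.223511 + 0.39·0.21588 = 0.271525.

0.2715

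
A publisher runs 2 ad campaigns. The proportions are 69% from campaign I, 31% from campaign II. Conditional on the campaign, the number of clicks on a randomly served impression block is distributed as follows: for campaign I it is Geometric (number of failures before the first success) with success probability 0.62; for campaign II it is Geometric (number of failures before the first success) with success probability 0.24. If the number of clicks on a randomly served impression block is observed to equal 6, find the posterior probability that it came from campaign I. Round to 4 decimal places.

0.0824

Likelihoods P(X=6 | ·): I: 0.00186678; II: 0.046248.
Posterior ∝ prior × likelihood. Numerator for I: 0.69·0.00186678 = 0.00128808.
Normalizing constant: 0.69·0.00186678 + 0.31·0.046248 = 0.015625.
P(I | observation) = 0.00128808 / 0.015625 = 0.0824373.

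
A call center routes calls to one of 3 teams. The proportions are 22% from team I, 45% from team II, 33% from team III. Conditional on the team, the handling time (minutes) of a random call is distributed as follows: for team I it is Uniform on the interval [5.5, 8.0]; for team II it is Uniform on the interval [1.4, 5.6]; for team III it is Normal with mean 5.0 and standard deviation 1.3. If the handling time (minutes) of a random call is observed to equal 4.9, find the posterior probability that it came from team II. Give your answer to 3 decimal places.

0.515

Likelihoods f(4.9 | ·): I: 0; II: 0.238095; III: 0.305972.
Posterior ∝ prior × likelihood. Numerator for II: 0.45·0.238095 = 0.107143.
Normalizing constant: 0.22·0 + 0.45·0.238095 + 0.33·0.305972 = 0.208114.
P(II | observation) = 0.107143 / 0.208114 = 0.514829.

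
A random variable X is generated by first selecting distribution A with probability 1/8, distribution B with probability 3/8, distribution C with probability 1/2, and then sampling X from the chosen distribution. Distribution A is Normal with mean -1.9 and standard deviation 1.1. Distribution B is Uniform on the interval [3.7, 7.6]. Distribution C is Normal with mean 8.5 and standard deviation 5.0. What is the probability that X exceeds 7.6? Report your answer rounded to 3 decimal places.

Conditional on each component, P(X > 7.6): A: 0; B: 0; C: 0.571424.
By total probability, P(X > 7.6) = 0.125·0 + 0.375·0 + 0.5·0.571424 = 0.285712.

0.286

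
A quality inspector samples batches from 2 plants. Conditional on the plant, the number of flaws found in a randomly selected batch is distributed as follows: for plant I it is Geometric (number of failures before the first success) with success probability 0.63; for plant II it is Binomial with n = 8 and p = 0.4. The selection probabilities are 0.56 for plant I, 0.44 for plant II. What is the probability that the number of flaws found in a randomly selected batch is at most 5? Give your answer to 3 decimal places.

0.977

Conditional on each plant, P(X ≤ 5): I: 0.997434; II: 0.950193.
By total probability, P(X ≤ 5) = 0.56·0.997434 + 0.44·0.950193 = 0.976648.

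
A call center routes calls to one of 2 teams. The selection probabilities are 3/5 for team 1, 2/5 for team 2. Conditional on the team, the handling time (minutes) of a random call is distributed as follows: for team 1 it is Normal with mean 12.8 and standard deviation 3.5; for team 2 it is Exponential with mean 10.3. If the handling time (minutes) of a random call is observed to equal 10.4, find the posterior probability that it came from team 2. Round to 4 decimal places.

Likelihoods f(10.4 | ·): 1: 0.0901028; 2: 0.0353714.
Posterior ∝ prior × likelihood. Numerator for 2: 0.4·0.0353714 = 0.0141485.
Normalizing constant: 0.6·0.0901028 + 0.4·0.0353714 = 0.0682103.
P(2 | observation) = 0.0141485 / 0.0682103 = 0.207426.

0.2074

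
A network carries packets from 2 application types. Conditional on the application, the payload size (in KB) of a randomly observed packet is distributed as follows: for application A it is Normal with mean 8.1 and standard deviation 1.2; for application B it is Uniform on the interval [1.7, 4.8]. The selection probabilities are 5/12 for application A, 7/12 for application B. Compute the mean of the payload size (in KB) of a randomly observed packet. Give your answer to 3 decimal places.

Component means — A: 8.1; B: 3.25.
E[X] = 0.416667·8.1 + 0.583333·3.25 = 5.27083.

5.271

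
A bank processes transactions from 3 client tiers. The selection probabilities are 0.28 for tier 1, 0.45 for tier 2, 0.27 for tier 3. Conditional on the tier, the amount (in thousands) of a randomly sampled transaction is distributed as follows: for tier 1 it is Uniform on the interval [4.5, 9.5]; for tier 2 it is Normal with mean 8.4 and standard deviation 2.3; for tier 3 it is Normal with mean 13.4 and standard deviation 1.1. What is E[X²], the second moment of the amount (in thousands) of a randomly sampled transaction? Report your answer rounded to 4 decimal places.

For each component E[X²] = Var + (mean)², giving 1: 51.0833; 2: 75.85; 3: 180.77.
Overall E[X²] = 0.28·51.0833 + 0.45·75.85 + 0.27·180.77 = 97.2437.

97.2437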